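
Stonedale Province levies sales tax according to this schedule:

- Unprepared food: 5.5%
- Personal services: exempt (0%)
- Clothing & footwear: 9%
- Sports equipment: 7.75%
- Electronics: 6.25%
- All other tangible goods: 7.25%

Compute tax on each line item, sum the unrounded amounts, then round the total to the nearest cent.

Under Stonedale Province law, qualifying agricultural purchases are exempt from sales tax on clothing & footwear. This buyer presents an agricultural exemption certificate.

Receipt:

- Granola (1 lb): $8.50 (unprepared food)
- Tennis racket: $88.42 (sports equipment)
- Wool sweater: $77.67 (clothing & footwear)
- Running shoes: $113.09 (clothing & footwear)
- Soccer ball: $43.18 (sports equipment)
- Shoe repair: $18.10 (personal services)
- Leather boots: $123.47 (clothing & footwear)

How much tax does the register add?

$10.67

Granola (1 lb) $8.50: unprepared food → 5.5% → $0.4675
Tennis racket $88.42: sports equipment → 7.75% → $6.85255
Wool sweater $77.67: clothing & footwear, buyer-exempt → 0% → $0.00
Running shoes $113.09: clothing & footwear, buyer-exempt → 0% → $0.00
Soccer ball $43.18: sports equipment → 7.75% → $3.34645
Shoe repair $18.10: personal services → 0% → $0.00
Leather boots $123.47: clothing & footwear, buyer-exempt → 0% → $0.00
Unrounded tax sum = $10.6665 → $10.67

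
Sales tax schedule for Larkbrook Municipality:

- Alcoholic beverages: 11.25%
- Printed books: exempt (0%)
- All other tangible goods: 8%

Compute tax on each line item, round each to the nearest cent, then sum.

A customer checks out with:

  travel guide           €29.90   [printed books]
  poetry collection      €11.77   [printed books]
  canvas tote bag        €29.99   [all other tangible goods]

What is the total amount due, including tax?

€74.06

Travel guide €29.90: printed books → 0% → €0.00
Poetry collection €11.77: printed books → 0% → €0.00
Canvas tote bag €29.99: all other tangible goods → 8% → €2.40
Subtotal = €71.66; tax = €2.40; total due = €74.06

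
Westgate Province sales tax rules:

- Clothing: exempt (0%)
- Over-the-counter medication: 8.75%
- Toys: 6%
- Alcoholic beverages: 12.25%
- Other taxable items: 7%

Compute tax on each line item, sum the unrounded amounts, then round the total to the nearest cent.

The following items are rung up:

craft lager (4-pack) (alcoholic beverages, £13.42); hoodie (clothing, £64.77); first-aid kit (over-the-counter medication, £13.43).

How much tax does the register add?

Craft lager (4-pack) £13.42: alcoholic beverages → 12.25% → £1.64395
Hoodie £64.77: clothing → 0% → £0.00
First-aid kit £13.43: over-the-counter medication → 8.75% → £1.175125
Unrounded tax sum = £2.819075 → £2.82

£2.82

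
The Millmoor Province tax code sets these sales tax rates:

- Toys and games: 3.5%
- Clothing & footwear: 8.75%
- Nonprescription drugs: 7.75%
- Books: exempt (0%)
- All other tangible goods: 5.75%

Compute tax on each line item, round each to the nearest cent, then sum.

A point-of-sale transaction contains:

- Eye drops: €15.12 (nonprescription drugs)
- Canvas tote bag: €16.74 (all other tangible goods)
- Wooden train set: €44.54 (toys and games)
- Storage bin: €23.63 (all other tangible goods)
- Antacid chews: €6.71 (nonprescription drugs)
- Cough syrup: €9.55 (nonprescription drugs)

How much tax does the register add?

€6.31

Eye drops €15.12: nonprescription drugs → 7.75% → €1.17
Canvas tote bag €16.74: all other tangible goods → 5.75% → €0.96
Wooden train set €44.54: toys and games → 3.5% → €1.56
Storage bin €23.63: all other tangible goods → 5.75% → €1.36
Antacid chews €6.71: nonprescription drugs → 7.75% → €0.52
Cough syrup €9.55: nonprescription drugs → 7.75% → €0.74
Total tax = €1.17 + €0.96 + €1.56 + €1.36 + €0.52 + €0.74 = €6.31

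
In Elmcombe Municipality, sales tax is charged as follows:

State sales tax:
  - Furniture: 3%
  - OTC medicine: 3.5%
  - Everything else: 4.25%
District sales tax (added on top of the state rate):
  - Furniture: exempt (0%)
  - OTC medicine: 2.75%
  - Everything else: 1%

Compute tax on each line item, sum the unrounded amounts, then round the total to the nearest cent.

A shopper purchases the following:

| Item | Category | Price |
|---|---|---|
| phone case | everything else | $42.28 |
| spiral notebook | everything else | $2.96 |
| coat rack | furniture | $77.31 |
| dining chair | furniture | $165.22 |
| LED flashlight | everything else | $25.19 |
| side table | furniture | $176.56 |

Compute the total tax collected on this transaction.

$16.27

Phone case $42.28: everything else → 4.25% + 1% district = 5.25% → $2.2197
Spiral notebook $2.96: everything else → 4.25% + 1% district = 5.25% → $0.1554
Coat rack $77.31: furniture → 3% + 0% district = 3% → $2.3193
Dining chair $165.22: furniture → 3% + 0% district = 3% → $4.9566
LED flashlight $25.19: everything else → 4.25% + 1% district = 5.25% → $1.322475
Side table $176.56: furniture → 3% + 0% district = 3% → $5.2968
Unrounded tax sum = $16.270275 → $16.27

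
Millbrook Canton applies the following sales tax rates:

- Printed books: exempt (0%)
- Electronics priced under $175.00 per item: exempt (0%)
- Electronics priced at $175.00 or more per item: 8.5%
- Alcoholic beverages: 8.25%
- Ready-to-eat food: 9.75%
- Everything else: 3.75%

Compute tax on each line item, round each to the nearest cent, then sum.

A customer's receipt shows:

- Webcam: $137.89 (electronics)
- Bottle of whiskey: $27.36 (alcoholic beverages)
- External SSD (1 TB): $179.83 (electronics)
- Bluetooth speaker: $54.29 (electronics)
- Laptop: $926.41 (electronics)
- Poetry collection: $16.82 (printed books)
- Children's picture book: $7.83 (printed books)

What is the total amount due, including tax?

Webcam $137.89: electronics, under $175.00 → 0% → $0.00
Bottle of whiskey $27.36: alcoholic beverages → 8.25% → $2.26
External SSD (1 TB) $179.83: electronics, $175.00 or more → 8.5% → $15.29
Bluetooth speaker $54.29: electronics, under $175.00 → 0% → $0.00
Laptop $926.41: electronics, $175.00 or more → 8.5% → $78.74
Poetry collection $16.82: printed books → 0% → $0.00
Children's picture book $7.83: printed books → 0% → $0.00
Subtotal = $1350.43; tax = $96.29; total due = $1446.72

$1446.72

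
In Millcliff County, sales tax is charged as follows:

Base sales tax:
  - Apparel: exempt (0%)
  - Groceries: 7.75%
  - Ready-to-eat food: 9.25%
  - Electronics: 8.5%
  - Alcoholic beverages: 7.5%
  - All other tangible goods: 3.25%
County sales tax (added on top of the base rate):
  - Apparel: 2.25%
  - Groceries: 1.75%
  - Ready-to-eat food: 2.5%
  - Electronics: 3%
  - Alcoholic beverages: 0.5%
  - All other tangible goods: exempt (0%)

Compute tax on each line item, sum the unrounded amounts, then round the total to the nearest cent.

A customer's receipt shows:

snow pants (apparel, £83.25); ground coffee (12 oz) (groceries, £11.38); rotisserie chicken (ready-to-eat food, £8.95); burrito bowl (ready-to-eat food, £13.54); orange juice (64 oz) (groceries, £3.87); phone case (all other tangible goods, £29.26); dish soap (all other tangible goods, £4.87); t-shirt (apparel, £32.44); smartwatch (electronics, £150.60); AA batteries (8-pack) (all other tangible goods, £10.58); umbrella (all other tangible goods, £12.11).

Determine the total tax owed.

£25.86

Snow pants £83.25: apparel → 0% + 2.25% county = 2.25% → £1.873125
Ground coffee (12 oz) £11.38: groceries → 7.75% + 1.75% county = 9.5% → £1.0811
Rotisserie chicken £8.95: ready-to-eat food → 9.25% + 2.5% county = 11.75% → £1.051625
Burrito bowl £13.54: ready-to-eat food → 9.25% + 2.5% county = 11.75% → £1.59095
Orange juice (64 oz) £3.87: groceries → 7.75% + 1.75% county = 9.5% → £0.36765
Phone case £29.26: all other tangible goods → 3.25% + 0% county = 3.25% → £0.95095
Dish soap £4.87: all other tangible goods → 3.25% + 0% county = 3.25% → £0.158275
T-shirt £32.44: apparel → 0% + 2.25% county = 2.25% → £0.7299
Smartwatch £150.60: electronics → 8.5% + 3% county = 11.5% → £17.319
AA batteries (8-pack) £10.58: all other tangible goods → 3.25% + 0% county = 3.25% → £0.34385
Umbrella £12.11: all other tangible goods → 3.25% + 0% county = 3.25% → £0.393575
Unrounded tax sum = £25.86 → £25.86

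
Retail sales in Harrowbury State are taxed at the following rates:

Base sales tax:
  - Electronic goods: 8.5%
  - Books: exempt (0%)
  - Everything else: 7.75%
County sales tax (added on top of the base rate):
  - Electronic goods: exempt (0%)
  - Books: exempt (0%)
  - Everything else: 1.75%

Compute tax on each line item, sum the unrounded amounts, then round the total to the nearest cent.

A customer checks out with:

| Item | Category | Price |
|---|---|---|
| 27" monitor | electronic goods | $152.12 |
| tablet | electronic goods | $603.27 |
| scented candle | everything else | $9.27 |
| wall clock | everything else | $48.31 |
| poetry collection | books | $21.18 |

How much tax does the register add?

$69.68

27" monitor $152.12: electronic goods → 8.5% + 0% county = 8.5% → $12.9302
Tablet $603.27: electronic goods → 8.5% + 0% county = 8.5% → $51.27795
Scented candle $9.27: everything else → 7.75% + 1.75% county = 9.5% → $0.88065
Wall clock $48.31: everything else → 7.75% + 1.75% county = 9.5% → $4.58945
Poetry collection $21.18: books → 0% + 0% county = 0% → $0.00
Unrounded tax sum = $69.67825 → $69.68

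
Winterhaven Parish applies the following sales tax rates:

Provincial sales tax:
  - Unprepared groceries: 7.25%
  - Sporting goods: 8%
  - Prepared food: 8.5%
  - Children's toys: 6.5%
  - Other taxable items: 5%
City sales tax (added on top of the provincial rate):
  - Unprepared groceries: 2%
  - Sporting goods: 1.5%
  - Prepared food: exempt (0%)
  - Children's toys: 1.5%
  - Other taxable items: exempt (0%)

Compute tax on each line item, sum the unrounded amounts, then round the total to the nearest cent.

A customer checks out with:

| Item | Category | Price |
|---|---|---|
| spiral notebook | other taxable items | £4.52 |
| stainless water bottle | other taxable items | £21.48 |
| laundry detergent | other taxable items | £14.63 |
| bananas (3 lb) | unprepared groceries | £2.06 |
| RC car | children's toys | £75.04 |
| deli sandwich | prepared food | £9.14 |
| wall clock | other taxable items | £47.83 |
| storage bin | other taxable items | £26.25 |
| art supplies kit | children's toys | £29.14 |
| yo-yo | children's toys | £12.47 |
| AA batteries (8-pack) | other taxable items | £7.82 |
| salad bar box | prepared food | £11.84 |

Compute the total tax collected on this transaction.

Spiral notebook £4.52: other taxable items → 5% + 0% city = 5% → £0.226
Stainless water bottle £21.48: other taxable items → 5% + 0% city = 5% → £1.074
Laundry detergent £14.63: other taxable items → 5% + 0% city = 5% → £0.7315
Bananas (3 lb) £2.06: unprepared groceries → 7.25% + 2% city = 9.25% → £0.19055
RC car £75.04: children's toys → 6.5% + 1.5% city = 8% → £6.0032
Deli sandwich £9.14: prepared food → 8.5% + 0% city = 8.5% → £0.7769
Wall clock £47.83: other taxable items → 5% + 0% city = 5% → £2.3915
Storage bin £26.25: other taxable items → 5% + 0% city = 5% → £1.3125
Art supplies kit £29.14: children's toys → 6.5% + 1.5% city = 8% → £2.3312
Yo-yo £12.47: children's toys → 6.5% + 1.5% city = 8% → £0.9976
AA batteries (8-pack) £7.82: other taxable items → 5% + 0% city = 5% → £0.391
Salad bar box £11.84: prepared food → 8.5% + 0% city = 8.5% → £1.0064
Unrounded tax sum = £17.43235 → £17.43

£17.43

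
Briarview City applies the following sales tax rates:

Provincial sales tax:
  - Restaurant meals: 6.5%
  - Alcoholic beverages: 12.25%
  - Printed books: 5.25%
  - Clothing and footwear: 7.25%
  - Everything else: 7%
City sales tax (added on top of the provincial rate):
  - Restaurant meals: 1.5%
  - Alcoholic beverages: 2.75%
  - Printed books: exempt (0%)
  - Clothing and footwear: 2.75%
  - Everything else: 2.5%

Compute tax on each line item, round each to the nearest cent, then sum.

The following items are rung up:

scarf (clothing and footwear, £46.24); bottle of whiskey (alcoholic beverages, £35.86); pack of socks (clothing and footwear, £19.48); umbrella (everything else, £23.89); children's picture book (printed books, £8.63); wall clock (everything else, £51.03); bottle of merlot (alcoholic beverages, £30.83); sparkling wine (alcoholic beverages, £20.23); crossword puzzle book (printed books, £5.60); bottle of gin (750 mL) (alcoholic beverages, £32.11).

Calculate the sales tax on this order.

Scarf £46.24: clothing and footwear → 7.25% + 2.75% city = 10% → £4.62
Bottle of whiskey £35.86: alcoholic beverages → 12.25% + 2.75% city = 15% → £5.38
Pack of socks £19.48: clothing and footwear → 7.25% + 2.75% city = 10% → £1.95
Umbrella £23.89: everything else → 7% + 2.5% city = 9.5% → £2.27
Children's picture book £8.63: printed books → 5.25% + 0% city = 5.25% → £0.45
Wall clock £51.03: everything else → 7% + 2.5% city = 9.5% → £4.85
Bottle of merlot £30.83: alcoholic beverages → 12.25% + 2.75% city = 15% → £4.62
Sparkling wine £20.23: alcoholic beverages → 12.25% + 2.75% city = 15% → £3.03
Crossword puzzle book £5.60: printed books → 5.25% + 0% city = 5.25% → £0.29
Bottle of gin (750 mL) £32.11: alcoholic beverages → 12.25% + 2.75% city = 15% → £4.82
Total tax = £4.62 + £5.38 + £1.95 + £2.27 + £0.45 + £4.85 + £4.62 + £3.03 + £0.29 + £4.82 = £32.28

£32.28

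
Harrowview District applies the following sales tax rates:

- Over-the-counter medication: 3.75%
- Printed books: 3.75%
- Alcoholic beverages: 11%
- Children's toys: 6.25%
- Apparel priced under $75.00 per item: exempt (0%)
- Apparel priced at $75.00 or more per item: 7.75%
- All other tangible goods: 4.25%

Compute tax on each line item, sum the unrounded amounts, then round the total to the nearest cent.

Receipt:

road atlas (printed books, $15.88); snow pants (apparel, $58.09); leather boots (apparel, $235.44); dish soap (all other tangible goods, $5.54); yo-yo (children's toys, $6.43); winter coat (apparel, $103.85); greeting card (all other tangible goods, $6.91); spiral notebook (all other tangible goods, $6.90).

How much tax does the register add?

Road atlas $15.88: printed books → 3.75% → $0.5955
Snow pants $58.09: apparel, under $75.00 → 0% → $0.00
Leather boots $235.44: apparel, $75.00 or more → 7.75% → $18.2466
Dish soap $5.54: all other tangible goods → 4.25% → $0.23545
Yo-yo $6.43: children's toys → 6.25% → $0.401875
Winter coat $103.85: apparel, $75.00 or more → 7.75% → $8.048375
Greeting card $6.91: all other tangible goods → 4.25% → $0.293675
Spiral notebook $6.90: all other tangible goods → 4.25% → $0.29325
Unrounded tax sum = $28.114725 → $28.11

$28.11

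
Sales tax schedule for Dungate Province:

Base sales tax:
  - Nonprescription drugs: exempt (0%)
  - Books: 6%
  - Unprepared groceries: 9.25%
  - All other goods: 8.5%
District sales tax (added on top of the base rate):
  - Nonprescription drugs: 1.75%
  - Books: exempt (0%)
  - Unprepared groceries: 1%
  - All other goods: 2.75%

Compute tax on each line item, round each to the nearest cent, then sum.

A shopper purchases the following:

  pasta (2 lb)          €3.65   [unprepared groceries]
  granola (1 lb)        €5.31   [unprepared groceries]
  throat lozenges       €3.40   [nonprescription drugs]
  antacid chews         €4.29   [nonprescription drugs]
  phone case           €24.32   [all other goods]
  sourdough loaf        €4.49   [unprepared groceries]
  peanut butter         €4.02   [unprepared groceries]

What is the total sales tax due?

€4.66

Pasta (2 lb) €3.65: unprepared groceries → 9.25% + 1% district = 10.25% → €0.37
Granola (1 lb) €5.31: unprepared groceries → 9.25% + 1% district = 10.25% → €0.54
Throat lozenges €3.40: nonprescription drugs → 0% + 1.75% district = 1.75% → €0.06
Antacid chews €4.29: nonprescription drugs → 0% + 1.75% district = 1.75% → €0.08
Phone case €24.32: all other goods → 8.5% + 2.75% district = 11.25% → €2.74
Sourdough loaf €4.49: unprepared groceries → 9.25% + 1% district = 10.25% → €0.46
Peanut butter €4.02: unprepared groceries → 9.25% + 1% district = 10.25% → €0.41
Total tax = €0.37 + €0.54 + €0.06 + €0.08 + €2.74 + €0.46 + €0.41 = €4.66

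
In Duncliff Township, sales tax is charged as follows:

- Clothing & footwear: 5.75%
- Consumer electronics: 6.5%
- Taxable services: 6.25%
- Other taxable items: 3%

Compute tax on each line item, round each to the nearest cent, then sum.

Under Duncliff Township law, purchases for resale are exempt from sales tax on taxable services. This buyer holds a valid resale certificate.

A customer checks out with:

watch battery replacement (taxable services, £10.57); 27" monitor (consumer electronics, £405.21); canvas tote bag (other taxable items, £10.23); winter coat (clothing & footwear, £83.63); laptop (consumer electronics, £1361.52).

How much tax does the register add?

£119.96

Watch battery replacement £10.57: taxable services, buyer-exempt → 0% → £0.00
27" monitor £405.21: consumer electronics → 6.5% → £26.34
Canvas tote bag £10.23: other taxable items → 3% → £0.31
Winter coat £83.63: clothing & footwear → 5.75% → £4.81
Laptop £1361.52: consumer electronics → 6.5% → £88.50
Total tax = £26.34 + £0.31 + £4.81 + £88.50 = £119.96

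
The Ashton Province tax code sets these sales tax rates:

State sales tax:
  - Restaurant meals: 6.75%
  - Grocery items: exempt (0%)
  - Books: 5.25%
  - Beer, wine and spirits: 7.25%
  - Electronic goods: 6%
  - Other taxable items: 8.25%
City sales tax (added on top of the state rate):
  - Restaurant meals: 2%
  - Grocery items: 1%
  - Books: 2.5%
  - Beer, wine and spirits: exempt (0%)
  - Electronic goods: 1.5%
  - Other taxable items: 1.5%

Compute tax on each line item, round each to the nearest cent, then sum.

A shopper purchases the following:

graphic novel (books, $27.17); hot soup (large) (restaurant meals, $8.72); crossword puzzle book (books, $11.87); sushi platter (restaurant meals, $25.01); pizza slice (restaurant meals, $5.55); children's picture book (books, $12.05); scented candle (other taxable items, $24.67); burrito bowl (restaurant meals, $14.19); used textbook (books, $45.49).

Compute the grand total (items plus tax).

Graphic novel $27.17: books → 5.25% + 2.5% city = 7.75% → $2.11
Hot soup (large) $8.72: restaurant meals → 6.75% + 2% city = 8.75% → $0.76
Crossword puzzle book $11.87: books → 5.25% + 2.5% city = 7.75% → $0.92
Sushi platter $25.01: restaurant meals → 6.75% + 2% city = 8.75% → $2.19
Pizza slice $5.55: restaurant meals → 6.75% + 2% city = 8.75% → $0.49
Children's picture book $12.05: books → 5.25% + 2.5% city = 7.75% → $0.93
Scented candle $24.67: other taxable items → 8.25% + 1.5% city = 9.75% → $2.41
Burrito bowl $14.19: restaurant meals → 6.75% + 2% city = 8.75% → $1.24
Used textbook $45.49: books → 5.25% + 2.5% city = 7.75% → $3.53
Subtotal = $174.72; tax = $14.58; total due = $189.30

$189.30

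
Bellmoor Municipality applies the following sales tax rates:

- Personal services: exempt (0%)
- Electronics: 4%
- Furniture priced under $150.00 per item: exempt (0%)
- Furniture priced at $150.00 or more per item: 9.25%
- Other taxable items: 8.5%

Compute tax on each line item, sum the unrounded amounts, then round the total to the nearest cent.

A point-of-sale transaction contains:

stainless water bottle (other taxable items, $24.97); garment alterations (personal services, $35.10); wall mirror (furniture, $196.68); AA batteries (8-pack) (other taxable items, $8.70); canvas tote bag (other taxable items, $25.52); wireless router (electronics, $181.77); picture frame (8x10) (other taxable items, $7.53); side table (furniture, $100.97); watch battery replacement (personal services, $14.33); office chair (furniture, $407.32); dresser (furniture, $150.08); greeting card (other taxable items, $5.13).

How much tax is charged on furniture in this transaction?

$69.75

Wall mirror $196.68: furniture, $150.00 or more → 9.25% → $18.1929
Side table $100.97: furniture, under $150.00 → 0% → $0.00
Office chair $407.32: furniture, $150.00 or more → 9.25% → $37.6771
Dresser $150.08: furniture, $150.00 or more → 9.25% → $13.8824
Tax on furniture: unrounded sum = $69.7524 → $69.75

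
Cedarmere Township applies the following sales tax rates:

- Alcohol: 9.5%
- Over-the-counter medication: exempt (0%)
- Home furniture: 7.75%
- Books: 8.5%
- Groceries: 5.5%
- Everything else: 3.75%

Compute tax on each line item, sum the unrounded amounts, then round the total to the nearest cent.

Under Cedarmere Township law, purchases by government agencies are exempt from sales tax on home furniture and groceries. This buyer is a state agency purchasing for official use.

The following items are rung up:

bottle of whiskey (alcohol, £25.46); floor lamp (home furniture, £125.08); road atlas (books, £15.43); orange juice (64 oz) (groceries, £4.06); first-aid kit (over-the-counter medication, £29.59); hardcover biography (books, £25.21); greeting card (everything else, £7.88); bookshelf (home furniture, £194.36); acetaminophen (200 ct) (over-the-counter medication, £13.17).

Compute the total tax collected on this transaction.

£6.17

Bottle of whiskey £25.46: alcohol → 9.5% → £2.4187
Floor lamp £125.08: home furniture, buyer-exempt → 0% → £0.00
Road atlas £15.43: books → 8.5% → £1.31155
Orange juice (64 oz) £4.06: groceries, buyer-exempt → 0% → £0.00
First-aid kit £29.59: over-the-counter medication → 0% → £0.00
Hardcover biography £25.21: books → 8.5% → £2.14285
Greeting card £7.88: everything else → 3.75% → £0.2955
Bookshelf £194.36: home furniture, buyer-exempt → 0% → £0.00
Acetaminophen (200 ct) £13.17: over-the-counter medication → 0% → £0.00
Unrounded tax sum = £6.1686 → £6.17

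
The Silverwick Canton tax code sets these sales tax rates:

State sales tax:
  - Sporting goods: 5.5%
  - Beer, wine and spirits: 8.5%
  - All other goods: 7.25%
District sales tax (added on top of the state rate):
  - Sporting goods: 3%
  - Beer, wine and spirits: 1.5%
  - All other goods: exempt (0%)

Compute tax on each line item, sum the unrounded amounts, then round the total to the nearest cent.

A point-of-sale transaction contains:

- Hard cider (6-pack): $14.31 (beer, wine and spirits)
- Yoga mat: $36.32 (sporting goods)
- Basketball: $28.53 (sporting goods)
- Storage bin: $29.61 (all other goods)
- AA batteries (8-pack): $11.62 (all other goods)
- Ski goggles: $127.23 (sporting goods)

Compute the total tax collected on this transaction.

$20.75

Hard cider (6-pack) $14.31: beer, wine and spirits → 8.5% + 1.5% district = 10% → $1.431
Yoga mat $36.32: sporting goods → 5.5% + 3% district = 8.5% → $3.0872
Basketball $28.53: sporting goods → 5.5% + 3% district = 8.5% → $2.42505
Storage bin $29.61: all other goods → 7.25% + 0% district = 7.25% → $2.146725
AA batteries (8-pack) $11.62: all other goods → 7.25% + 0% district = 7.25% → $0.84245
Ski goggles $127.23: sporting goods → 5.5% + 3% district = 8.5% → $10.81455
Unrounded tax sum = $20.746975 → $20.75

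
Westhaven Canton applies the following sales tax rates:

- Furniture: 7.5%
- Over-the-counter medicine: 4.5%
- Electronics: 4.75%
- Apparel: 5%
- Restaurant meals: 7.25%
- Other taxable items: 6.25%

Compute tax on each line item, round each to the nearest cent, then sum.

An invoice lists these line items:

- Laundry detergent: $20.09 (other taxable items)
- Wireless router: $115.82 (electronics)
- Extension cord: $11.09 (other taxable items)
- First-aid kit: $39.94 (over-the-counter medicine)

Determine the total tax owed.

Laundry detergent $20.09: other taxable items → 6.25% → $1.26
Wireless router $115.82: electronics → 4.75% → $5.50
Extension cord $11.09: other taxable items → 6.25% → $0.69
First-aid kit $39.94: over-the-counter medicine → 4.5% → $1.80
Total tax = $1.26 + $5.50 + $0.69 + $1.80 = $9.25

$9.25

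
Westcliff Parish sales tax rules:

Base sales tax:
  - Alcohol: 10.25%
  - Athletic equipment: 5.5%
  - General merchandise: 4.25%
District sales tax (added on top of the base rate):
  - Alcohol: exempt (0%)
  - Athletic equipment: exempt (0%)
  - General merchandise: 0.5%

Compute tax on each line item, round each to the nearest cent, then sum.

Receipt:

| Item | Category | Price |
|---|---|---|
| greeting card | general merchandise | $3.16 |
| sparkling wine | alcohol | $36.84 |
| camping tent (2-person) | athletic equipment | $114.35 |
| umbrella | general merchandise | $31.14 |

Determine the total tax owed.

$11.70

Greeting card $3.16: general merchandise → 4.25% + 0.5% district = 4.75% → $0.15
Sparkling wine $36.84: alcohol → 10.25% + 0% district = 10.25% → $3.78
Camping tent (2-person) $114.35: athletic equipment → 5.5% + 0% district = 5.5% → $6.29
Umbrella $31.14: general merchandise → 4.25% + 0.5% district = 4.75% → $1.48
Total tax = $0.15 + $3.78 + $6.29 + $1.48 = $11.70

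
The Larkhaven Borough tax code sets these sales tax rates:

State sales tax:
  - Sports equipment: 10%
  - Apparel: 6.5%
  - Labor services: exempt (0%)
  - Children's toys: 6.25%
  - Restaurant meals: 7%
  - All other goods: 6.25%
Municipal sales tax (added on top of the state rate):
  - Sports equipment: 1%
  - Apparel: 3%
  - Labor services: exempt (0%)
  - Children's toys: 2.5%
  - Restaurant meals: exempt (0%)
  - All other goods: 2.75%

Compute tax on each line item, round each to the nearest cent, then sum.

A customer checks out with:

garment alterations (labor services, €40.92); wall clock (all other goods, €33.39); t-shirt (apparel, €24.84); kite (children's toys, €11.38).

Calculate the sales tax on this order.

€6.37

Garment alterations €40.92: labor services → 0% + 0% municipal = 0% → €0.00
Wall clock €33.39: all other goods → 6.25% + 2.75% municipal = 9% → €3.01
T-shirt €24.84: apparel → 6.5% + 3% municipal = 9.5% → €2.36
Kite €11.38: children's toys → 6.25% + 2.5% municipal = 8.75% → €1.00
Total tax = €3.01 + €2.36 + €1.00 = €6.37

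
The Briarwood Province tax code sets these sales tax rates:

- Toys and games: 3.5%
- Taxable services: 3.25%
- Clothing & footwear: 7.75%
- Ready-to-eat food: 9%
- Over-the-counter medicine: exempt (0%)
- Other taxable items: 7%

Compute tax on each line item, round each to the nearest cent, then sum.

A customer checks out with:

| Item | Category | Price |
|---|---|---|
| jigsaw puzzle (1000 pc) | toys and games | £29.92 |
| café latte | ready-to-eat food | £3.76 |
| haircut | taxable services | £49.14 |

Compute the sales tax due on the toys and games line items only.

£1.05

Jigsaw puzzle (1000 pc) £29.92: toys and games → 3.5% → £1.05
Tax on toys and games = £1.05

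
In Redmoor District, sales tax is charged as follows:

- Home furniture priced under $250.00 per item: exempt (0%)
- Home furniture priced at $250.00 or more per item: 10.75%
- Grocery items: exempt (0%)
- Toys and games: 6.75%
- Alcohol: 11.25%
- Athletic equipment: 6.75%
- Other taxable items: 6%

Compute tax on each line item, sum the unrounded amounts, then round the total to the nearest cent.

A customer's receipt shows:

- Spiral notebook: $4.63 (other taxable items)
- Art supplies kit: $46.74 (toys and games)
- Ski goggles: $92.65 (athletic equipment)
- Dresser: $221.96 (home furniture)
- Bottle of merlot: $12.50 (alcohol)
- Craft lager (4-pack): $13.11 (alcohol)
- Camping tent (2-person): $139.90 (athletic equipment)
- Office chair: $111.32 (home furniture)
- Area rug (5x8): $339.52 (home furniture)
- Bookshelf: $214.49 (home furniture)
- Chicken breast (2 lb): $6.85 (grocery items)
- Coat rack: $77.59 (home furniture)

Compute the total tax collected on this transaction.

$58.51

Spiral notebook $4.63: other taxable items → 6% → $0.2778
Art supplies kit $46.74: toys and games → 6.75% → $3.15495
Ski goggles $92.65: athletic equipment → 6.75% → $6.253875
Dresser $221.96: home furniture, under $250.00 → 0% → $0.00
Bottle of merlot $12.50: alcohol → 11.25% → $1.40625
Craft lager (4-pack) $13.11: alcohol → 11.25% → $1.474875
Camping tent (2-person) $139.90: athletic equipment → 6.75% → $9.44325
Office chair $111.32: home furniture, under $250.00 → 0% → $0.00
Area rug (5x8) $339.52: home furniture, $250.00 or more → 10.75% → $36.4984
Bookshelf $214.49: home furniture, under $250.00 → 0% → $0.00
Chicken breast (2 lb) $6.85: grocery items → 0% → $0.00
Coat rack $77.59: home furniture, under $250.00 → 0% → $0.00
Unrounded tax sum = $58.5094 → $58.51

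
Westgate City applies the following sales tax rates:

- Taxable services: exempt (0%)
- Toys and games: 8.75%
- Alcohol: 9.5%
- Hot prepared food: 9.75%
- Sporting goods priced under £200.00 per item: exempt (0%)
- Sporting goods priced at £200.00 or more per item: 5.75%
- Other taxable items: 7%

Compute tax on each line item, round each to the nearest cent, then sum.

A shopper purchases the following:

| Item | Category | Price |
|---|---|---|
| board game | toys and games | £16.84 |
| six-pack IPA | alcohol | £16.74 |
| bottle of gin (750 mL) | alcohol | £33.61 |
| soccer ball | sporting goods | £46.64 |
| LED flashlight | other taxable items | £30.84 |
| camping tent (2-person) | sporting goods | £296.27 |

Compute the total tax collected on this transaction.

Board game £16.84: toys and games → 8.75% → £1.47
Six-pack IPA £16.74: alcohol → 9.5% → £1.59
Bottle of gin (750 mL) £33.61: alcohol → 9.5% → £3.19
Soccer ball £46.64: sporting goods, under £200.00 → 0% → £0.00
LED flashlight £30.84: other taxable items → 7% → £2.16
Camping tent (2-person) £296.27: sporting goods, £200.00 or more → 5.75% → £17.04
Total tax = £1.47 + £1.59 + £3.19 + £2.16 + £17.04 = £25.45

£25.45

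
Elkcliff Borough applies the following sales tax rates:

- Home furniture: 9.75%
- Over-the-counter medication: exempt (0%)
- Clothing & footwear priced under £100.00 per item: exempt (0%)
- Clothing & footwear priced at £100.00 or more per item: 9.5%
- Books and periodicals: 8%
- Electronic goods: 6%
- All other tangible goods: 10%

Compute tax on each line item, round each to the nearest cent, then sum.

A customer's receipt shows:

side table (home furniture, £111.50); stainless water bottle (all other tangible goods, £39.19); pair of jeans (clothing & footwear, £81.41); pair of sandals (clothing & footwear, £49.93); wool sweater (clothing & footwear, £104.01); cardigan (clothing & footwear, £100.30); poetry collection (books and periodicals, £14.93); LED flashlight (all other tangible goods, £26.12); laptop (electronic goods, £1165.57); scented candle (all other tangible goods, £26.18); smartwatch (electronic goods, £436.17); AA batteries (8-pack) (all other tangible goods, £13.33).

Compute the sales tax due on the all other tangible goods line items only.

£10.48

Stainless water bottle £39.19: all other tangible goods → 10% → £3.92
LED flashlight £26.12: all other tangible goods → 10% → £2.61
Scented candle £26.18: all other tangible goods → 10% → £2.62
AA batteries (8-pack) £13.33: all other tangible goods → 10% → £1.33
Tax on all other tangible goods = £3.92 + £2.61 + £2.62 + £1.33 = £10.48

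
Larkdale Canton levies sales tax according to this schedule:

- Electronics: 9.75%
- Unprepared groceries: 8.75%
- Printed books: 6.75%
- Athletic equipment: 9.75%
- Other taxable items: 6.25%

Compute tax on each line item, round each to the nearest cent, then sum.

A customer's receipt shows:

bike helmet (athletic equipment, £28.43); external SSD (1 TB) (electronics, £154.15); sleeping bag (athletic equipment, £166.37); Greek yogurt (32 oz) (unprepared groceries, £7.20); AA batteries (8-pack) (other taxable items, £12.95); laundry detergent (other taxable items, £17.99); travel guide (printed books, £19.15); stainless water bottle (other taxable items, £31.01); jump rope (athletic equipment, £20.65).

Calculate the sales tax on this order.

Bike helmet £28.43: athletic equipment → 9.75% → £2.77
External SSD (1 TB) £154.15: electronics → 9.75% → £15.03
Sleeping bag £166.37: athletic equipment → 9.75% → £16.22
Greek yogurt (32 oz) £7.20: unprepared groceries → 8.75% → £0.63
AA batteries (8-pack) £12.95: other taxable items → 6.25% → £0.81
Laundry detergent £17.99: other taxable items → 6.25% → £1.12
Travel guide £19.15: printed books → 6.75% → £1.29
Stainless water bottle £31.01: other taxable items → 6.25% → £1.94
Jump rope £20.65: athletic equipment → 9.75% → £2.01
Total tax = £2.77 + £15.03 + £16.22 + £0.63 + £0.81 + £1.12 + £1.29 + £1.94 + £2.01 = £41.82

£41.82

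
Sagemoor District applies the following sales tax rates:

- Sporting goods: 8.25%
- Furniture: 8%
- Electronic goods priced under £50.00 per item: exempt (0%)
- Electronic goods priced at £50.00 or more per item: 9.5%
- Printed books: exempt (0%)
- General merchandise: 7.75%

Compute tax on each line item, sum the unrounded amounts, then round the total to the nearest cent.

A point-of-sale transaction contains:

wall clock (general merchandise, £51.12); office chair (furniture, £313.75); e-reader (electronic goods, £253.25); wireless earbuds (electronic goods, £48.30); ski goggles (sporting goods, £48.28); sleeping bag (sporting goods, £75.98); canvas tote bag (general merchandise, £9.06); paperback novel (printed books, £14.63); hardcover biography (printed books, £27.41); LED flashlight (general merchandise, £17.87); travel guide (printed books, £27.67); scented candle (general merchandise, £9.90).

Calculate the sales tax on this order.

£66.23

Wall clock £51.12: general merchandise → 7.75% → £3.9618
Office chair £313.75: furniture → 8% → £25.10
E-reader £253.25: electronic goods, £50.00 or more → 9.5% → £24.05875
Wireless earbuds £48.30: electronic goods, under £50.00 → 0% → £0.00
Ski goggles £48.28: sporting goods → 8.25% → £3.9831
Sleeping bag £75.98: sporting goods → 8.25% → £6.26835
Canvas tote bag £9.06: general merchandise → 7.75% → £0.70215
Paperback novel £14.63: printed books → 0% → £0.00
Hardcover biography £27.41: printed books → 0% → £0.00
LED flashlight £17.87: general merchandise → 7.75% → £1.384925
Travel guide £27.67: printed books → 0% → £0.00
Scented candle £9.90: general merchandise → 7.75% → £0.76725
Unrounded tax sum = £66.226325 → £66.23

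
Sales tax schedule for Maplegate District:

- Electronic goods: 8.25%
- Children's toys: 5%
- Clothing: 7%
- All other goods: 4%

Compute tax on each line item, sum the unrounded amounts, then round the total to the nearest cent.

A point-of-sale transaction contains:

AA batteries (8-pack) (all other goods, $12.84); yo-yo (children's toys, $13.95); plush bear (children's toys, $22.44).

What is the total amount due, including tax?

AA batteries (8-pack) $12.84: all other goods → 4% → $0.5136
Yo-yo $13.95: children's toys → 5% → $0.6975
Plush bear $22.44: children's toys → 5% → $1.122
Subtotal = $49.23; unrounded tax = $2.3331 → $2.33; total due = $51.56

$51.56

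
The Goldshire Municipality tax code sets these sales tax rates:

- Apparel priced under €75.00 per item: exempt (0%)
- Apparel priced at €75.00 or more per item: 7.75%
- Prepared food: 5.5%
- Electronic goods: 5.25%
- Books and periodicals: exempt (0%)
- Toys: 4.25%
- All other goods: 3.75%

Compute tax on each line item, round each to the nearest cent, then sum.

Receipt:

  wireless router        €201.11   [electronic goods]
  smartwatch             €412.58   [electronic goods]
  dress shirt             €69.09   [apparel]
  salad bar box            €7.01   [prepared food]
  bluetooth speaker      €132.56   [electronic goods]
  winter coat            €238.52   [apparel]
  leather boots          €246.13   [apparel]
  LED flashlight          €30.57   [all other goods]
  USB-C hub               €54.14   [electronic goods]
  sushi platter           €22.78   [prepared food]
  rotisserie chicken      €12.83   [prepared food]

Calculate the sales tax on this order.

€83.09

Wireless router €201.11: electronic goods → 5.25% → €10.56
Smartwatch €412.58: electronic goods → 5.25% → €21.66
Dress shirt €69.09: apparel, under €75.00 → 0% → €0.00
Salad bar box €7.01: prepared food → 5.5% → €0.39
Bluetooth speaker €132.56: electronic goods → 5.25% → €6.96
Winter coat €238.52: apparel, €75.00 or more → 7.75% → €18.49
Leather boots €246.13: apparel, €75.00 or more → 7.75% → €19.08
LED flashlight €30.57: all other goods → 3.75% → €1.15
USB-C hub €54.14: electronic goods → 5.25% → €2.84
Sushi platter €22.78: prepared food → 5.5% → €1.25
Rotisserie chicken €12.83: prepared food → 5.5% → €0.71
Total tax = €10.56 + €21.66 + €0.39 + €6.96 + €18.49 + €19.08 + €1.15 + €2.84 + €1.25 + €0.71 = €83.09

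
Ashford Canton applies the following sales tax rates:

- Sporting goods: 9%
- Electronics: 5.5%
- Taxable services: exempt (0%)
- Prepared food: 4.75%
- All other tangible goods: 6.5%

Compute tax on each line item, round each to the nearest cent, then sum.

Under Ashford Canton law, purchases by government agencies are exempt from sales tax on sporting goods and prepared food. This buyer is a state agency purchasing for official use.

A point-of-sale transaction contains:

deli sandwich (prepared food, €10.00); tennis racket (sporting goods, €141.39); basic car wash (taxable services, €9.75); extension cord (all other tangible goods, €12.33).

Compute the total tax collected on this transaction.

Deli sandwich €10.00: prepared food, buyer-exempt → 0% → €0.00
Tennis racket €141.39: sporting goods, buyer-exempt → 0% → €0.00
Basic car wash €9.75: taxable services → 0% → €0.00
Extension cord €12.33: all other tangible goods → 6.5% → €0.80
Total tax = €0.80

€0.80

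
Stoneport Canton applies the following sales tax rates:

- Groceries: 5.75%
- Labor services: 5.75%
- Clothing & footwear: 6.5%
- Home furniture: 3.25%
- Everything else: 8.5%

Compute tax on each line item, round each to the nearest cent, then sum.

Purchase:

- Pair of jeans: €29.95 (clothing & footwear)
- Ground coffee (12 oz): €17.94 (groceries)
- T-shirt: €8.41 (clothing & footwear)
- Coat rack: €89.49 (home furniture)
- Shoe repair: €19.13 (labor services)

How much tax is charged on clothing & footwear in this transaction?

Pair of jeans €29.95: clothing & footwear → 6.5% → €1.95
T-shirt €8.41: clothing & footwear → 6.5% → €0.55
Tax on clothing & footwear = €1.95 + €0.55 = €2.50

€2.50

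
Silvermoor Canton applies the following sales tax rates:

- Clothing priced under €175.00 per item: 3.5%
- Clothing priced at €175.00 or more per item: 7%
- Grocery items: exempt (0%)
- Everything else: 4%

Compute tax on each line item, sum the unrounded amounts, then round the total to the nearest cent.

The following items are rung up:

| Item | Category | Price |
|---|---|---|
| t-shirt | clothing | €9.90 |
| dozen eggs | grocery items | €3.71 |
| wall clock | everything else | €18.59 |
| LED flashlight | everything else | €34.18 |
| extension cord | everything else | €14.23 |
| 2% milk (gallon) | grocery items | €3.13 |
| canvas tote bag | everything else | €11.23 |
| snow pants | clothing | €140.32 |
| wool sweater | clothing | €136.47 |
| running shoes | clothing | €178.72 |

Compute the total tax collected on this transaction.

€25.67

T-shirt €9.90: clothing, under €175.00 → 3.5% → €0.3465
Dozen eggs €3.71: grocery items → 0% → €0.00
Wall clock €18.59: everything else → 4% → €0.7436
LED flashlight €34.18: everything else → 4% → €1.3672
Extension cord €14.23: everything else → 4% → €0.5692
2% milk (gallon) €3.13: grocery items → 0% → €0.00
Canvas tote bag €11.23: everything else → 4% → €0.4492
Snow pants €140.32: clothing, under €175.00 → 3.5% → €4.9112
Wool sweater €136.47: clothing, under €175.00 → 3.5% → €4.77645
Running shoes €178.72: clothing, €175.00 or more → 7% → €12.5104
Unrounded tax sum = €25.67375 → €25.67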